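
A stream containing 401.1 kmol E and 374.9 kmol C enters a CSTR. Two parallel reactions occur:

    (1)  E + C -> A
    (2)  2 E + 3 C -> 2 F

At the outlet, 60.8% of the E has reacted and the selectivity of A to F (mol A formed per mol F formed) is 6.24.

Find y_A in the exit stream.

Conversion of E: E consumed = 0.608 × 401.1 = 243.9 kmol = 1ξ₁ + 2ξ₂.
Selectivity: 1ξ₁ / (2ξ₂) = 6.24 → ξ₁ = 12.48 ξ₂.
Substitute: (1·12.48 + 2) ξ₂ = 243.9 → ξ₂ = 16.84 kmol, ξ₁ = 210.2 kmol.
Outlet amounts (n = n₀ + Σ ν·ξ):
  E: 401.1 − 1(210.2) − 2(16.84) = 157.2
  C: 374.9 − 1(210.2) − 3(16.84) = 114.2
  A: 0 + 1(210.2) = 210.2
  F: 0 + 2(16.84) = 33.68
Total out = 515.3 kmol; y_A = 210.2 / 515.3 = 0.4079.

0.408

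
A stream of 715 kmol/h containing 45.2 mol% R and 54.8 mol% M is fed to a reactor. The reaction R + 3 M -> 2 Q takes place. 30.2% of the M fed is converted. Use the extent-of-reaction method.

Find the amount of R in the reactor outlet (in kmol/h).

M reacted = 0.302 × 391.8 = 118.3 kmol/h; ν_M = −3, so ξ = 118.3/3 = 39.44 kmol/h.
Outlet amounts (n = n₀ + ν ξ):
  R: 323.2 − 1(39.44) = 283.7
  M: 391.8 − 3(39.44) = 273.5
  Q: 0 + 2(39.44) = 78.89

284 kmol/h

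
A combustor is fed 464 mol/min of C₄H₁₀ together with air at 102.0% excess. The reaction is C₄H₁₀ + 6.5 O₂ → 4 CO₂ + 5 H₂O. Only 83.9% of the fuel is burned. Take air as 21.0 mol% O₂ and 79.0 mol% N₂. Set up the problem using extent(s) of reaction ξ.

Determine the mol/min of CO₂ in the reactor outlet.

Stoichiometric O₂ = 6.5 × 464 = 3016 mol/min; O₂ fed = 3016 × 2.020 = 6092 mol/min.
N₂ fed = 6092 × 79/21 = 22920 mol/min.
Fuel reacted = 0.839 × 464 → ξ = 389.3 mol/min.
Outlet (n = n₀ + ν ξ):
  C₄H₁₀: 464 − 1(389.3) = 74.7
  O₂: 6092 − 6.5(389.3) = 3562
  N₂: 22920 (inert)
  CO₂: 0 + 4(389.3) = 1557
  H₂O: 0 + 5(389.3) = 1946

1560 mol/min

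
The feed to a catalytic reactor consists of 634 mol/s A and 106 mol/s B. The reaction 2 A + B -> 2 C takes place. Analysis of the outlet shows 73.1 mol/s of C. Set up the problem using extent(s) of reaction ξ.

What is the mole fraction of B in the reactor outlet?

For C: n = n₀ + 2ξ → 73.1 = 0 + 2ξ, giving ξ = 36.55 mol/s.
Outlet amounts (n = n₀ + ν ξ):
  A: 634 − 2(36.55) = 560.9
  B: 106 − 1(36.55) = 69.45
  C: 0 + 2(36.55) = 73.1
Total out = 703.4 mol/s; y_B = 69.45 / 703.4 = 0.09873.

0.0987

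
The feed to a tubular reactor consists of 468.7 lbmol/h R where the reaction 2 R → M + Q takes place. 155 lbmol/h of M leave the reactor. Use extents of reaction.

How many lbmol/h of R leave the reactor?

For M: n = n₀ + 1ξ → 155 = 0 + 1ξ, giving ξ = 155 lbmol/h.
Outlet amounts (n = n₀ + ν ξ):
  R: 468.7 − 2(155) = 158.7
  M: 0 + 1(155) = 155
  Q: 0 + 1(155) = 155

159 lbmol/h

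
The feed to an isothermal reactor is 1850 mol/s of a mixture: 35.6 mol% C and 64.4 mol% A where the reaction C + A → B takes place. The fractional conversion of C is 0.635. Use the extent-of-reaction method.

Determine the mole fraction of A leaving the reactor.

C reacted = 0.635 × 658.6 = 418.2 mol/s; ν_C = −1, so ξ = 418.2/1 = 418.2 mol/s.
Outlet amounts (n = n₀ + ν ξ):
  C: 658.6 − 1(418.2) = 240.4
  A: 1191 − 1(418.2) = 773.2
  B: 0 + 1(418.2) = 418.2
Total out = 1432 mol/s; y_A = 773.2 / 1432 = 0.54.

0.54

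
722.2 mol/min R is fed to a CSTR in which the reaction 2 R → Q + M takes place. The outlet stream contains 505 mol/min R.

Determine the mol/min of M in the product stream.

For R: n = n₀ − 2ξ → 505 = 722.2 − 2ξ, giving ξ = 108.6 mol/min.
Outlet amounts (n = n₀ + ν ξ):
  R: 722.2 − 2(108.6) = 505
  Q: 0 + 1(108.6) = 108.6
  M: 0 + 1(108.6) = 108.6

109 mol/min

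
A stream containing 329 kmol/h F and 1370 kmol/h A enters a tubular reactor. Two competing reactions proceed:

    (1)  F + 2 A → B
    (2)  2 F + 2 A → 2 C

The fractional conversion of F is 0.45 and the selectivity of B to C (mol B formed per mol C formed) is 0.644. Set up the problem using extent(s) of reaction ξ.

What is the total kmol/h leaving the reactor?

1490 kmol/h

Conversion of F: F consumed = 0.45 × 329 = 148.1 kmol/h = 1ξ₁ + 2ξ₂.
Selectivity: 1ξ₁ / (2ξ₂) = 0.644 → ξ₁ = 1.288 ξ₂.
Substitute: (1·1.288 + 2) ξ₂ = 148.1 → ξ₂ = 45.03 kmol/h, ξ₁ = 58 kmol/h.
Outlet amounts (n = n₀ + Σ ν·ξ):
  F: 329 − 1(58) − 2(45.03) = 180.9
  A: 1370 − 2(58) − 2(45.03) = 1164
  B: 0 + 1(58) = 58
  C: 0 + 2(45.03) = 90.05
Total out = 180.9 + 1164 + 58 + 90.05 = 1493 kmol/h.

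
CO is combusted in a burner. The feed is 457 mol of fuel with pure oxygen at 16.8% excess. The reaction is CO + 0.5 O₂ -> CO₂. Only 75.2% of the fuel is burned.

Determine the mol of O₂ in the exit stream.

95.1 mol

Stoichiometric O₂ = 0.5 × 457 = 228.5 mol; O₂ fed = 228.5 × 1.168 = 266.9 mol.
Fuel reacted = 0.752 × 457 → ξ = 343.7 mol.
Outlet (n = n₀ + ν ξ):
  CO: 457 − 1(343.7) = 113.3
  O₂: 266.9 − 0.5(343.7) = 95.06
  CO₂: 0 + 1(343.7) = 343.7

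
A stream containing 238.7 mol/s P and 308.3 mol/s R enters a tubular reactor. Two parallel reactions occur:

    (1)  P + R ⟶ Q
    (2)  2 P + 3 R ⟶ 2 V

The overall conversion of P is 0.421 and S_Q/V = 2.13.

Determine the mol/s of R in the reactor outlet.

Conversion of P: P consumed = 0.421 × 238.7 = 100.5 mol/s = 1ξ₁ + 2ξ₂.
Selectivity: 1ξ₁ / (2ξ₂) = 2.13 → ξ₁ = 4.26 ξ₂.
Substitute: (1·4.26 + 2) ξ₂ = 100.5 → ξ₂ = 16.05 mol/s, ξ₁ = 68.39 mol/s.
Outlet amounts (n = n₀ + Σ ν·ξ):
  P: 238.7 − 1(68.39) − 2(16.05) = 138.2
  R: 308.3 − 1(68.39) − 3(16.05) = 191.8
  Q: 0 + 1(68.39) = 68.39
  V: 0 + 2(16.05) = 32.11

192 mol/s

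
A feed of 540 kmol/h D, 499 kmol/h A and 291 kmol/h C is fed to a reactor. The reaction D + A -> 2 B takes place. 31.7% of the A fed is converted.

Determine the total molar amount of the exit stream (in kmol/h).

1330 kmol/h

A reacted = 0.317 × 499 = 158.2 kmol/h; ν_A = −1, so ξ = 158.2/1 = 158.2 kmol/h.
Outlet amounts (n = n₀ + ν ξ):
  D: 540 − 1(158.2) = 381.8
  A: 499 − 1(158.2) = 340.8
  B: 0 + 2(158.2) = 316.4
  C: 291 (inert)
Total out = 381.8 + 340.8 + 316.4 + 291 = 1330 kmol/h.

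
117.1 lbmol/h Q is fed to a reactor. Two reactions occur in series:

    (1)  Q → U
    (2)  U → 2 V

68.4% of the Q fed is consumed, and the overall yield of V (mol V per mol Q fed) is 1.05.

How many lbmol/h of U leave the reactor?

Conversion of Q: Q consumed = 1ξ₁ = 0.684 × 117.1 → ξ₁ = 80.1 lbmol/h.
Yield of V: 2ξ₂ / 117.1 = 1.05 → ξ₂ = 61.48 lbmol/h.
Outlet amounts (n = n₀ + Σ ν·ξ):
  Q: 117.1 − 1(80.1) = 37
  U: 0 + 1(80.1) − 1(61.48) = 18.62
  V: 0 + 2(61.48) = 123

18.6 lbmol/h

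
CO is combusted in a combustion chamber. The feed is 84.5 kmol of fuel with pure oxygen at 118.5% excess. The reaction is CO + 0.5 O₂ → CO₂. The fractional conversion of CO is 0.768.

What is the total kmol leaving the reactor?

Stoichiometric O₂ = 0.5 × 84.5 = 42.25 kmol; O₂ fed = 42.25 × 2.185 = 92.32 kmol.
Fuel reacted = 0.768 × 84.5 → ξ = 64.9 kmol.
Outlet (n = n₀ + ν ξ):
  CO: 84.5 − 1(64.9) = 19.6
  O₂: 92.32 − 0.5(64.9) = 59.87
  CO₂: 0 + 1(64.9) = 64.9
Total out = 19.6 + 59.87 + 64.9 = 144.4 kmol.

144 kmol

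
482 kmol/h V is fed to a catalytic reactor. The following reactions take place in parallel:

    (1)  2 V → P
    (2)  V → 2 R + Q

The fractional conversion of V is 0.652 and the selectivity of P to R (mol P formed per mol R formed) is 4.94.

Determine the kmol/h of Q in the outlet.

Conversion of V: V consumed = 0.652 × 482 = 314.3 kmol/h = 2ξ₁ + 1ξ₂.
Selectivity: 1ξ₁ / (2ξ₂) = 4.94 → ξ₁ = 9.88 ξ₂.
Substitute: (2·9.88 + 1) ξ₂ = 314.3 → ξ₂ = 15.14 kmol/h, ξ₁ = 149.6 kmol/h.
Outlet amounts (n = n₀ + Σ ν·ξ):
  V: 482 − 2(149.6) − 1(15.14) = 167.7
  P: 0 + 1(149.6) = 149.6
  R: 0 + 2(15.14) = 30.28
  Q: 0 + 1(15.14) = 15.14

15.1 kmol/h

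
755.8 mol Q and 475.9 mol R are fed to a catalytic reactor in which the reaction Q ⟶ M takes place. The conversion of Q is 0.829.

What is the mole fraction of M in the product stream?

Q reacted = 0.829 × 755.8 = 626.6 mol; ν_Q = −1, so ξ = 626.6/1 = 626.6 mol.
Outlet amounts (n = n₀ + ν ξ):
  Q: 755.8 − 1(626.6) = 129.2
  M: 0 + 1(626.6) = 626.6
  R: 475.9 (inert)
Total out = 1232 mol; y_M = 626.6 / 1232 = 0.5087.

0.509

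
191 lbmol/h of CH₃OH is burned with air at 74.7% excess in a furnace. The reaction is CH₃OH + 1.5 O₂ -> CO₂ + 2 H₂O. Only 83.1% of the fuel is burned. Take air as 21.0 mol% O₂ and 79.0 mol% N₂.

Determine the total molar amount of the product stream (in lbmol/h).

Stoichiometric O₂ = 1.5 × 191 = 286.5 lbmol/h; O₂ fed = 286.5 × 1.747 = 500.5 lbmol/h.
N₂ fed = 500.5 × 79/21 = 1883 lbmol/h.
Fuel reacted = 0.831 × 191 → ξ = 158.7 lbmol/h.
Outlet (n = n₀ + ν ξ):
  CH₃OH: 191 − 1(158.7) = 32.28
  O₂: 500.5 − 1.5(158.7) = 262.4
  N₂: 1883 (inert)
  CO₂: 0 + 1(158.7) = 158.7
  H₂O: 0 + 2(158.7) = 317.4
Total out = 32.28 + 262.4 + 1883 + 158.7 + 317.4 = 2654 lbmol/h.

2650 lbmol/h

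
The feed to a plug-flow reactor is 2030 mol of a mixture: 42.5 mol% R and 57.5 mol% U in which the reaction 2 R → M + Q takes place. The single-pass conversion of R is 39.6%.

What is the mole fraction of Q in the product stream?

R reacted = 0.396 × 862.8 = 341.6 mol; ν_R = −2, so ξ = 341.6/2 = 170.8 mol.
Outlet amounts (n = n₀ + ν ξ):
  R: 862.8 − 2(170.8) = 521.1
  M: 0 + 1(170.8) = 170.8
  Q: 0 + 1(170.8) = 170.8
  U: 1167 (inert)
Total out = 2030 mol; y_Q = 170.8 / 2030 = 0.08415.

0.0842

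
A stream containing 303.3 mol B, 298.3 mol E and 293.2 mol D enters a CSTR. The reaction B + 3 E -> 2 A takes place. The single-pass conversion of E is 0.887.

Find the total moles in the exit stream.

E reacted = 0.887 × 298.3 = 264.6 mol; ν_E = −3, so ξ = 264.6/3 = 88.2 mol.
Outlet amounts (n = n₀ + ν ξ):
  B: 303.3 − 1(88.2) = 215.1
  E: 298.3 − 3(88.2) = 33.71
  A: 0 + 2(88.2) = 176.4
  D: 293.2 (inert)
Total out = 215.1 + 33.71 + 176.4 + 293.2 = 718.4 mol.

718 mol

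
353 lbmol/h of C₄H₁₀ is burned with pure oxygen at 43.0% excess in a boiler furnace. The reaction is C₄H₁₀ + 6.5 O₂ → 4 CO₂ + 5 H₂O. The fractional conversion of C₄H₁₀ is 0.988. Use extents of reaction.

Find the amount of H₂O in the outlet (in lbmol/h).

1740 lbmol/h

Stoichiometric O₂ = 6.5 × 353 = 2294 lbmol/h; O₂ fed = 2294 × 1.430 = 3281 lbmol/h.
Fuel reacted = 0.988 × 353 → ξ = 348.8 lbmol/h.
Outlet (n = n₀ + ν ξ):
  C₄H₁₀: 353 − 1(348.8) = 4.236
  O₂: 3281 − 6.5(348.8) = 1014
  CO₂: 0 + 4(348.8) = 1395
  H₂O: 0 + 5(348.8) = 1744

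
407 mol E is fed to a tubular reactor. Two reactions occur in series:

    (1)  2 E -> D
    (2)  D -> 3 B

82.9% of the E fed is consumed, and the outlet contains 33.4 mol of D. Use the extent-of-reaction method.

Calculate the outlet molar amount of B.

406 mol

Conversion of E: E consumed = 2ξ₁ = 0.829 × 407 → ξ₁ = 168.7 mol.
D balance: n_D = 0 + 1ξ₁ − 1ξ₂ = 33.4 → ξ₂ = (1·168.7 − 33.4)/1 = 135.3 mol.
Outlet amounts (n = n₀ + Σ ν·ξ):
  E: 407 − 2(168.7) = 69.6
  D: 0 + 1(168.7) − 1(135.3) = 33.4
  B: 0 + 3(135.3) = 405.9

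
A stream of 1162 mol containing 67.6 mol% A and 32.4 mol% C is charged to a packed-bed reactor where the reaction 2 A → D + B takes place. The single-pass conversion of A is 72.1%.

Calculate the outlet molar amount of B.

A reacted = 0.721 × 785.5 = 566.4 mol; ν_A = −2, so ξ = 566.4/2 = 283.2 mol.
Outlet amounts (n = n₀ + ν ξ):
  A: 785.5 − 2(283.2) = 219.2
  D: 0 + 1(283.2) = 283.2
  B: 0 + 1(283.2) = 283.2
  C: 376.5 (inert)

283 mol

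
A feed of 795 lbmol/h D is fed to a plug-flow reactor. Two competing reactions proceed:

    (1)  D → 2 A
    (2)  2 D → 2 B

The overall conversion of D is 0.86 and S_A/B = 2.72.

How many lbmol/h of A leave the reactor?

Conversion of D: D consumed = 0.86 × 795 = 683.7 lbmol/h = 1ξ₁ + 2ξ₂.
Selectivity: 2ξ₁ / (2ξ₂) = 2.72 → ξ₁ = 2.72 ξ₂.
Substitute: (1·2.72 + 2) ξ₂ = 683.7 → ξ₂ = 144.9 lbmol/h, ξ₁ = 394 lbmol/h.
Outlet amounts (n = n₀ + Σ ν·ξ):
  D: 795 − 1(394) − 2(144.9) = 111.3
  A: 0 + 2(394) = 788
  B: 0 + 2(144.9) = 289.7

788 lbmol/h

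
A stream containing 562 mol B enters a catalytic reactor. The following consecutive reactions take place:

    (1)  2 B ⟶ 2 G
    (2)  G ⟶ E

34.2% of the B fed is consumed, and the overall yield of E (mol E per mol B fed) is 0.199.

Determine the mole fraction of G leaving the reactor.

Conversion of B: B consumed = 2ξ₁ = 0.342 × 562 → ξ₁ = 96.1 mol.
Yield of E: 1ξ₂ / 562 = 0.199 → ξ₂ = 111.8 mol.
Outlet amounts (n = n₀ + Σ ν·ξ):
  B: 562 − 2(96.1) = 369.8
  G: 0 + 2(96.1) − 1(111.8) = 80.37
  E: 0 + 1(111.8) = 111.8
Total out = 562 mol; y_G = 80.37 / 562 = 0.143.

0.143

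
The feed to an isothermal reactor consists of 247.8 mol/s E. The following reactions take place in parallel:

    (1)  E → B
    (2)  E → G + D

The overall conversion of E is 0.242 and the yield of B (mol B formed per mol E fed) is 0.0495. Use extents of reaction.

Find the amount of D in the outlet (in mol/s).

Yield of B: 1ξ₁ / 247.8 = 0.0495 → ξ₁ = 12.27 mol/s.
Conversion of E: 1ξ₁ + 1ξ₂ = 0.242 × 247.8 = 59.97 → ξ₂ = 47.7 mol/s.
Outlet amounts (n = n₀ + Σ ν·ξ):
  E: 247.8 − 1(12.27) − 1(47.7) = 187.8
  B: 0 + 1(12.27) = 12.27
  G: 0 + 1(47.7) = 47.7
  D: 0 + 1(47.7) = 47.7

47.7 mol/s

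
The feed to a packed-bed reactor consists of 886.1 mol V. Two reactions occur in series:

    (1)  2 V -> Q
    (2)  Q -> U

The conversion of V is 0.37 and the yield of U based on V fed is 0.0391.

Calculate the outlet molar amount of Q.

129 mol

Conversion of V: V consumed = 2ξ₁ = 0.37 × 886.1 → ξ₁ = 163.9 mol.
Yield of U: 1ξ₂ / 886.1 = 0.0391 → ξ₂ = 34.65 mol.
Outlet amounts (n = n₀ + Σ ν·ξ):
  V: 886.1 − 2(163.9) = 558.2
  Q: 0 + 1(163.9) − 1(34.65) = 129.3
  U: 0 + 1(34.65) = 34.65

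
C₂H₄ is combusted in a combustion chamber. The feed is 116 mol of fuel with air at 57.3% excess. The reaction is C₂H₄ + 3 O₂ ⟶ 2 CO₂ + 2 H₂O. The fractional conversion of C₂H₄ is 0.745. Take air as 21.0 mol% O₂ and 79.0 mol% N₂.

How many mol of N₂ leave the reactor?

Stoichiometric O₂ = 3 × 116 = 348 mol; O₂ fed = 348 × 1.573 = 547.4 mol.
N₂ fed = 547.4 × 79/21 = 2059 mol.
Fuel reacted = 0.745 × 116 → ξ = 86.42 mol.
Outlet (n = n₀ + ν ξ):
  C₂H₄: 116 − 1(86.42) = 29.58
  O₂: 547.4 − 3(86.42) = 288.1
  N₂: 2059 (inert)
  CO₂: 0 + 2(86.42) = 172.8
  H₂O: 0 + 2(86.42) = 172.8

2060 mol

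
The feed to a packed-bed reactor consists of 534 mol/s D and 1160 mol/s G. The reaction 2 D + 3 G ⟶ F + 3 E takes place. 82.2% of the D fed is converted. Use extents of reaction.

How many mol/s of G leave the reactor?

502 mol/s

D reacted = 0.822 × 534 = 438.9 mol/s; ν_D = −2, so ξ = 438.9/2 = 219.5 mol/s.
Outlet amounts (n = n₀ + ν ξ):
  D: 534 − 2(219.5) = 95.05
  G: 1160 − 3(219.5) = 501.6
  F: 0 + 1(219.5) = 219.5
  E: 0 + 3(219.5) = 658.4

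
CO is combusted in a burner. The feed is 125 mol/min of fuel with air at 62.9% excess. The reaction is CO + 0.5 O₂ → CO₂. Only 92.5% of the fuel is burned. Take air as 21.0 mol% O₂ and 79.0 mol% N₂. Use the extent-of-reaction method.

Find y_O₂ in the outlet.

0.0797

Stoichiometric O₂ = 0.5 × 125 = 62.5 mol/min; O₂ fed = 62.5 × 1.629 = 101.8 mol/min.
N₂ fed = 101.8 × 79/21 = 383 mol/min.
Fuel reacted = 0.925 × 125 → ξ = 115.6 mol/min.
Outlet (n = n₀ + ν ξ):
  CO: 125 − 1(115.6) = 9.375
  O₂: 101.8 − 0.5(115.6) = 44
  N₂: 383 (inert)
  CO₂: 0 + 1(115.6) = 115.6
Total out = 552 mol/min; y_O₂ = 44 / 552 = 0.07971.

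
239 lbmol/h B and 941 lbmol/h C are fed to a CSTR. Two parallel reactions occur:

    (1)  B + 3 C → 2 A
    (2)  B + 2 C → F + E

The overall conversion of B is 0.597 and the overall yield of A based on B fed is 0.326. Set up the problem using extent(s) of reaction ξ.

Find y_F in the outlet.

Yield of A: 2ξ₁ / 239 = 0.326 → ξ₁ = 38.96 lbmol/h.
Conversion of B: 1ξ₁ + 1ξ₂ = 0.597 × 239 = 142.7 → ξ₂ = 103.7 lbmol/h.
Outlet amounts (n = n₀ + Σ ν·ξ):
  B: 239 − 1(38.96) − 1(103.7) = 96.32
  C: 941 − 3(38.96) − 2(103.7) = 616.7
  A: 0 + 2(38.96) = 77.91
  F: 0 + 1(103.7) = 103.7
  E: 0 + 1(103.7) = 103.7
Total out = 998.4 lbmol/h; y_F = 103.7 / 998.4 = 0.1039.

0.104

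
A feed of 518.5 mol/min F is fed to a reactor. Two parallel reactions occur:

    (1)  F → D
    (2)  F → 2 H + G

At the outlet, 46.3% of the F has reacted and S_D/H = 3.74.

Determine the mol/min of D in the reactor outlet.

212 mol/min

Conversion of F: F consumed = 0.463 × 518.5 = 240.1 mol/min = 1ξ₁ + 1ξ₂.
Selectivity: 1ξ₁ / (2ξ₂) = 3.74 → ξ₁ = 7.48 ξ₂.
Substitute: (1·7.48 + 1) ξ₂ = 240.1 → ξ₂ = 28.31 mol/min, ξ₁ = 211.8 mol/min.
Outlet amounts (n = n₀ + Σ ν·ξ):
  F: 518.5 − 1(211.8) − 1(28.31) = 278.4
  D: 0 + 1(211.8) = 211.8
  H: 0 + 2(28.31) = 56.62
  G: 0 + 1(28.31) = 28.31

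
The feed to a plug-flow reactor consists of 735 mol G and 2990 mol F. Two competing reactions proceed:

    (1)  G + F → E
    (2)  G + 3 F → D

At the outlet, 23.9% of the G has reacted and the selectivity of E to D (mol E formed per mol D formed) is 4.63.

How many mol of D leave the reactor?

31.2 mol

Conversion of G: G consumed = 0.239 × 735 = 175.7 mol = 1ξ₁ + 1ξ₂.
Selectivity: 1ξ₁ / (1ξ₂) = 4.63 → ξ₁ = 4.63 ξ₂.
Substitute: (1·4.63 + 1) ξ₂ = 175.7 → ξ₂ = 31.2 mol, ξ₁ = 144.5 mol.
Outlet amounts (n = n₀ + Σ ν·ξ):
  G: 735 − 1(144.5) − 1(31.2) = 559.3
  F: 2990 − 1(144.5) − 3(31.2) = 2752
  E: 0 + 1(144.5) = 144.5
  D: 0 + 1(31.2) = 31.2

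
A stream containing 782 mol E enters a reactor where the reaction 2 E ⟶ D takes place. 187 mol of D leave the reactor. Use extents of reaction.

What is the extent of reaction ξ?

For D: n = n₀ + 1ξ → 187 = 0 + 1ξ, giving ξ = 187 mol.
Outlet amounts (n = n₀ + ν ξ):
  E: 782 − 2(187) = 408
  D: 0 + 1(187) = 187

ξ = 187 mol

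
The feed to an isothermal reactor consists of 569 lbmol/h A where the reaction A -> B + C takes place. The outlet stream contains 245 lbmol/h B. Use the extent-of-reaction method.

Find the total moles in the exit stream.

For B: n = n₀ + 1ξ → 245 = 0 + 1ξ, giving ξ = 245 lbmol/h.
Outlet amounts (n = n₀ + ν ξ):
  A: 569 − 1(245) = 324
  B: 0 + 1(245) = 245
  C: 0 + 1(245) = 245
Total out = 324 + 245 + 245 = 814 lbmol/h.

814 lbmol/h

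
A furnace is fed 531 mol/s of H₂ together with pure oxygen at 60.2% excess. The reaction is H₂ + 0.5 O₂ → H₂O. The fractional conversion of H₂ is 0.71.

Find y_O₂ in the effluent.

Stoichiometric O₂ = 0.5 × 531 = 265.5 mol/s; O₂ fed = 265.5 × 1.602 = 425.3 mol/s.
Fuel reacted = 0.71 × 531 → ξ = 377 mol/s.
Outlet (n = n₀ + ν ξ):
  H₂: 531 − 1(377) = 154
  O₂: 425.3 − 0.5(377) = 236.8
  H₂O: 0 + 1(377) = 377
Total out = 767.8 mol/s; y_O₂ = 236.8 / 767.8 = 0.3084.

0.308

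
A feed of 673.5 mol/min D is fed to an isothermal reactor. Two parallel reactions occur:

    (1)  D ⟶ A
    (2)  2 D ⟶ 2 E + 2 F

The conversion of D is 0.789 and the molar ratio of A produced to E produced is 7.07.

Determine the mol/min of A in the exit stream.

466 mol/min

Conversion of D: D consumed = 0.789 × 673.5 = 531.4 mol/min = 1ξ₁ + 2ξ₂.
Selectivity: 1ξ₁ / (2ξ₂) = 7.07 → ξ₁ = 14.14 ξ₂.
Substitute: (1·14.14 + 2) ξ₂ = 531.4 → ξ₂ = 32.92 mol/min, ξ₁ = 465.5 mol/min.
Outlet amounts (n = n₀ + Σ ν·ξ):
  D: 673.5 − 1(465.5) − 2(32.92) = 142.1
  A: 0 + 1(465.5) = 465.5
  E: 0 + 2(32.92) = 65.85
  F: 0 + 2(32.92) = 65.85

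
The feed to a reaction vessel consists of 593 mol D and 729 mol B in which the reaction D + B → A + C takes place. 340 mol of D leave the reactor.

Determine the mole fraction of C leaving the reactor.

For D: n = n₀ − 1ξ → 340 = 593 − 1ξ, giving ξ = 253 mol.
Outlet amounts (n = n₀ + ν ξ):
  D: 593 − 1(253) = 340
  B: 729 − 1(253) = 476
  A: 0 + 1(253) = 253
  C: 0 + 1(253) = 253
Total out = 1322 mol; y_C = 253 / 1322 = 0.1914.

0.191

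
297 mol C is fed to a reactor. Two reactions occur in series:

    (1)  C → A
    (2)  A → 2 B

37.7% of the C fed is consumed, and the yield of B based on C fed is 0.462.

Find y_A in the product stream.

Conversion of C: C consumed = 1ξ₁ = 0.377 × 297 → ξ₁ = 112 mol.
Yield of B: 2ξ₂ / 297 = 0.462 → ξ₂ = 68.61 mol.
Outlet amounts (n = n₀ + Σ ν·ξ):
  C: 297 − 1(112) = 185
  A: 0 + 1(112) − 1(68.61) = 43.36
  B: 0 + 2(68.61) = 137.2
Total out = 365.6 mol; y_A = 43.36 / 365.6 = 0.1186.

0.119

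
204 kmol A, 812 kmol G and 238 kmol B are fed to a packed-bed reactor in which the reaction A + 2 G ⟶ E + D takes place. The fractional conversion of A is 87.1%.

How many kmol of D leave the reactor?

A reacted = 0.871 × 204 = 177.7 kmol; ν_A = −1, so ξ = 177.7/1 = 177.7 kmol.
Outlet amounts (n = n₀ + ν ξ):
  A: 204 − 1(177.7) = 26.32
  G: 812 − 2(177.7) = 456.6
  E: 0 + 1(177.7) = 177.7
  D: 0 + 1(177.7) = 177.7
  B: 238 (inert)

178 kmol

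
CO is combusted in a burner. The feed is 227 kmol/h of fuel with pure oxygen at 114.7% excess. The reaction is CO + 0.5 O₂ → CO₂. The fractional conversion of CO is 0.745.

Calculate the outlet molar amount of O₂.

159 kmol/h

Stoichiometric O₂ = 0.5 × 227 = 113.5 kmol/h; O₂ fed = 113.5 × 2.147 = 243.7 kmol/h.
Fuel reacted = 0.745 × 227 → ξ = 169.1 kmol/h.
Outlet (n = n₀ + ν ξ):
  CO: 227 − 1(169.1) = 57.88
  O₂: 243.7 − 0.5(169.1) = 159.1
  CO₂: 0 + 1(169.1) = 169.1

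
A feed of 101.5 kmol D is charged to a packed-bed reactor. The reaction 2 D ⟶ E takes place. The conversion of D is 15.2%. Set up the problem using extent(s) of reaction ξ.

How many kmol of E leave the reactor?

D reacted = 0.152 × 101.5 = 15.43 kmol; ν_D = −2, so ξ = 15.43/2 = 7.714 kmol.
Outlet amounts (n = n₀ + ν ξ):
  D: 101.5 − 2(7.714) = 86.07
  E: 0 + 1(7.714) = 7.714

7.71 kmol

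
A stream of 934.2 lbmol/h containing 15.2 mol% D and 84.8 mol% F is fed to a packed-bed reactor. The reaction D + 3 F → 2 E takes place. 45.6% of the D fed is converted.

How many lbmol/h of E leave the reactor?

130 lbmol/h

D reacted = 0.456 × 142 = 64.75 lbmol/h; ν_D = −1, so ξ = 64.75/1 = 64.75 lbmol/h.
Outlet amounts (n = n₀ + ν ξ):
  D: 142 − 1(64.75) = 77.25
  F: 792.2 − 3(64.75) = 597.9
  E: 0 + 2(64.75) = 129.5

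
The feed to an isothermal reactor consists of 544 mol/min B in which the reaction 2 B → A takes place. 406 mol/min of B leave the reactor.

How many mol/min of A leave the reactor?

69 mol/min

For B: n = n₀ − 2ξ → 406 = 544 − 2ξ, giving ξ = 69 mol/min.
Outlet amounts (n = n₀ + ν ξ):
  B: 544 − 2(69) = 406
  A: 0 + 1(69) = 69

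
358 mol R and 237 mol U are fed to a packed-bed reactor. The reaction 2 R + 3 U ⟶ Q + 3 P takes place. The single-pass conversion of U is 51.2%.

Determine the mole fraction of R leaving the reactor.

U reacted = 0.512 × 237 = 121.3 mol; ν_U = −3, so ξ = 121.3/3 = 40.45 mol.
Outlet amounts (n = n₀ + ν ξ):
  R: 358 − 2(40.45) = 277.1
  U: 237 − 3(40.45) = 115.7
  Q: 0 + 1(40.45) = 40.45
  P: 0 + 3(40.45) = 121.3
Total out = 554.6 mol; y_R = 277.1 / 554.6 = 0.4997.

0.5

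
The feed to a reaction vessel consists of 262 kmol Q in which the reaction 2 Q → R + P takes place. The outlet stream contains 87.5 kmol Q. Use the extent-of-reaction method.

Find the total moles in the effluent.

262 kmol

For Q: n = n₀ − 2ξ → 87.5 = 262 − 2ξ, giving ξ = 87.25 kmol.
Outlet amounts (n = n₀ + ν ξ):
  Q: 262 − 2(87.25) = 87.5
  R: 0 + 1(87.25) = 87.25
  P: 0 + 1(87.25) = 87.25
Total out = 87.5 + 87.25 + 87.25 = 262 kmol.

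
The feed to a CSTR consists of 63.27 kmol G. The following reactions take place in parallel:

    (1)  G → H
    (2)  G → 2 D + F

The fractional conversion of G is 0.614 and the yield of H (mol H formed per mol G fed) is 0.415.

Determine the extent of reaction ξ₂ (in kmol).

Yield of H: 1ξ₁ / 63.27 = 0.415 → ξ₁ = 26.26 kmol.
Conversion of G: 1ξ₁ + 1ξ₂ = 0.614 × 63.27 = 38.85 → ξ₂ = 12.59 kmol.
Outlet amounts (n = n₀ + Σ ν·ξ):
  G: 63.27 − 1(26.26) − 1(12.59) = 24.42
  H: 0 + 1(26.26) = 26.26
  D: 0 + 2(12.59) = 25.18
  F: 0 + 1(12.59) = 12.59

ξ₂ = 12.6 kmol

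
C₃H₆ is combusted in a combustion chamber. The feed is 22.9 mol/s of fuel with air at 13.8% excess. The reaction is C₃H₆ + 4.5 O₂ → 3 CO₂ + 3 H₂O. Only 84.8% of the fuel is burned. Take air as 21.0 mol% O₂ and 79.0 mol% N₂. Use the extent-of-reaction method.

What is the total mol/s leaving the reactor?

Stoichiometric O₂ = 4.5 × 22.9 = 103 mol/s; O₂ fed = 103 × 1.138 = 117.3 mol/s.
N₂ fed = 117.3 × 79/21 = 441.2 mol/s.
Fuel reacted = 0.848 × 22.9 → ξ = 19.42 mol/s.
Outlet (n = n₀ + ν ξ):
  C₃H₆: 22.9 − 1(19.42) = 3.481
  O₂: 117.3 − 4.5(19.42) = 29.88
  N₂: 441.2 (inert)
  CO₂: 0 + 3(19.42) = 58.26
  H₂O: 0 + 3(19.42) = 58.26
Total out = 3.481 + 29.88 + 441.2 + 58.26 + 58.26 = 591 mol/s.

591 mol/s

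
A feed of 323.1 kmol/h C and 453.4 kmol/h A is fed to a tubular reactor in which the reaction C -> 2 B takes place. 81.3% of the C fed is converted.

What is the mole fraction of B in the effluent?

C reacted = 0.813 × 323.1 = 262.7 kmol/h; ν_C = −1, so ξ = 262.7/1 = 262.7 kmol/h.
Outlet amounts (n = n₀ + ν ξ):
  C: 323.1 − 1(262.7) = 60.42
  B: 0 + 2(262.7) = 525.4
  A: 453.4 (inert)
Total out = 1039 kmol/h; y_B = 525.4 / 1039 = 0.5056.

0.506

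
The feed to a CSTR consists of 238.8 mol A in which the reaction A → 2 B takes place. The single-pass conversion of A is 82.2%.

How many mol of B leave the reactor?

A reacted = 0.822 × 238.8 = 196.3 mol; ν_A = −1, so ξ = 196.3/1 = 196.3 mol.
Outlet amounts (n = n₀ + ν ξ):
  A: 238.8 − 1(196.3) = 42.51
  B: 0 + 2(196.3) = 392.6

393 mol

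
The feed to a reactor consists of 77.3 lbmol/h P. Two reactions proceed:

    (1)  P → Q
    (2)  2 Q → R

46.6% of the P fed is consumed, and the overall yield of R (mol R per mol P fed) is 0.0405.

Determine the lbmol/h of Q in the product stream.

Conversion of P: P consumed = 1ξ₁ = 0.466 × 77.3 → ξ₁ = 36.02 lbmol/h.
Yield of R: 1ξ₂ / 77.3 = 0.0405 → ξ₂ = 3.131 lbmol/h.
Outlet amounts (n = n₀ + Σ ν·ξ):
  P: 77.3 − 1(36.02) = 41.28
  Q: 0 + 1(36.02) − 2(3.131) = 29.76
  R: 0 + 1(3.131) = 3.131

29.8 lbmol/h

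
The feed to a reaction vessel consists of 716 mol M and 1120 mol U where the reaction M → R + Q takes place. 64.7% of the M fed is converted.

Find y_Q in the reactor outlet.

0.201

M reacted = 0.647 × 716 = 463.3 mol; ν_M = −1, so ξ = 463.3/1 = 463.3 mol.
Outlet amounts (n = n₀ + ν ξ):
  M: 716 − 1(463.3) = 252.7
  R: 0 + 1(463.3) = 463.3
  Q: 0 + 1(463.3) = 463.3
  U: 1120 (inert)
Total out = 2299 mol; y_Q = 463.3 / 2299 = 0.2015.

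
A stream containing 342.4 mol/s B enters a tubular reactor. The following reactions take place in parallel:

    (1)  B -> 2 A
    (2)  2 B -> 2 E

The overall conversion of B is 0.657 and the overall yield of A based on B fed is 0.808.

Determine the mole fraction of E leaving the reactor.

Yield of A: 2ξ₁ / 342.4 = 0.808 → ξ₁ = 138.3 mol/s.
Conversion of B: 1ξ₁ + 2ξ₂ = 0.657 × 342.4 = 225 → ξ₂ = 43.31 mol/s.
Outlet amounts (n = n₀ + Σ ν·ξ):
  B: 342.4 − 1(138.3) − 2(43.31) = 117.4
  A: 0 + 2(138.3) = 276.7
  E: 0 + 2(43.31) = 86.63
Total out = 480.7 mol/s; y_E = 86.63 / 480.7 = 0.1802.

0.18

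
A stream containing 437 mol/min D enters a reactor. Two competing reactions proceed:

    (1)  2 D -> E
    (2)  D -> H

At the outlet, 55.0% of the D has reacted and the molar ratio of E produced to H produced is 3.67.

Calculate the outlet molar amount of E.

106 mol/min

Conversion of D: D consumed = 0.55 × 437 = 240.4 mol/min = 2ξ₁ + 1ξ₂.
Selectivity: 1ξ₁ / (1ξ₂) = 3.67 → ξ₁ = 3.67 ξ₂.
Substitute: (2·3.67 + 1) ξ₂ = 240.4 → ξ₂ = 28.82 mol/min, ξ₁ = 105.8 mol/min.
Outlet amounts (n = n₀ + Σ ν·ξ):
  D: 437 − 2(105.8) − 1(28.82) = 196.6
  E: 0 + 1(105.8) = 105.8
  H: 0 + 1(28.82) = 28.82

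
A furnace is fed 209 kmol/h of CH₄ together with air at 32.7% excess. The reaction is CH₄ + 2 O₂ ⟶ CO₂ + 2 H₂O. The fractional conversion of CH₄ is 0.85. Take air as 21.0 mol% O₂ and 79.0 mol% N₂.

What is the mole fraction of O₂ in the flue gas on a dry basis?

0.0799

Stoichiometric O₂ = 2 × 209 = 418 kmol/h; O₂ fed = 418 × 1.327 = 554.7 kmol/h.
N₂ fed = 554.7 × 79/21 = 2087 kmol/h.
Fuel reacted = 0.85 × 209 → ξ = 177.7 kmol/h.
Outlet (n = n₀ + ν ξ):
  CH₄: 209 − 1(177.7) = 31.35
  O₂: 554.7 − 2(177.7) = 199.4
  N₂: 2087 (inert)
  CO₂: 0 + 1(177.7) = 177.7
  H₂O: 0 + 2(177.7) = 355.3
Dry total = 2495 kmol/h; y_O₂ (dry) = 199.4 / 2495 = 0.07991.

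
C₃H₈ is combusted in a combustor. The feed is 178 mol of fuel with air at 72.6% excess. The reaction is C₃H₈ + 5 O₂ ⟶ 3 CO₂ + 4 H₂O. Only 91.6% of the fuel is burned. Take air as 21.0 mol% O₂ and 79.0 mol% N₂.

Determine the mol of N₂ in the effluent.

5780 mol

Stoichiometric O₂ = 5 × 178 = 890 mol; O₂ fed = 890 × 1.726 = 1536 mol.
N₂ fed = 1536 × 79/21 = 5779 mol.
Fuel reacted = 0.916 × 178 → ξ = 163 mol.
Outlet (n = n₀ + ν ξ):
  C₃H₈: 178 − 1(163) = 14.95
  O₂: 1536 − 5(163) = 720.9
  N₂: 5779 (inert)
  CO₂: 0 + 3(163) = 489.1
  H₂O: 0 + 4(163) = 652.2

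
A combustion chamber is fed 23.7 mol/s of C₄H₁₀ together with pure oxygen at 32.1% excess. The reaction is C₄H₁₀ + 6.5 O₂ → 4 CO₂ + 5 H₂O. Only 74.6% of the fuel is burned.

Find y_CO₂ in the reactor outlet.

Stoichiometric O₂ = 6.5 × 23.7 = 154 mol/s; O₂ fed = 154 × 1.321 = 203.5 mol/s.
Fuel reacted = 0.746 × 23.7 → ξ = 17.68 mol/s.
Outlet (n = n₀ + ν ξ):
  C₄H₁₀: 23.7 − 1(17.68) = 6.02
  O₂: 203.5 − 6.5(17.68) = 88.58
  CO₂: 0 + 4(17.68) = 70.72
  H₂O: 0 + 5(17.68) = 88.4
Total out = 253.7 mol/s; y_CO₂ = 70.72 / 253.7 = 0.2787.

0.279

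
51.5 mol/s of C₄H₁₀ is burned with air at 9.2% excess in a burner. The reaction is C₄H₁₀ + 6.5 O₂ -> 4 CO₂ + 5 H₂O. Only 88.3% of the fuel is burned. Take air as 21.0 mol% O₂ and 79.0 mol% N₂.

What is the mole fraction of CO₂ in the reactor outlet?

Stoichiometric O₂ = 6.5 × 51.5 = 334.8 mol/s; O₂ fed = 334.8 × 1.092 = 365.5 mol/s.
N₂ fed = 365.5 × 79/21 = 1375 mol/s.
Fuel reacted = 0.883 × 51.5 → ξ = 45.47 mol/s.
Outlet (n = n₀ + ν ξ):
  C₄H₁₀: 51.5 − 1(45.47) = 6.026
  O₂: 365.5 − 6.5(45.47) = 69.96
  N₂: 1375 (inert)
  CO₂: 0 + 4(45.47) = 181.9
  H₂O: 0 + 5(45.47) = 227.4
Total out = 1860 mol/s; y_CO₂ = 181.9 / 1860 = 0.09777.

0.0978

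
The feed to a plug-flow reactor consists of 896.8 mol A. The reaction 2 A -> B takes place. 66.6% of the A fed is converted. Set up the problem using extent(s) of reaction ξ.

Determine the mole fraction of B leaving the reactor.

0.499

A reacted = 0.666 × 896.8 = 597.3 mol; ν_A = −2, so ξ = 597.3/2 = 298.6 mol.
Outlet amounts (n = n₀ + ν ξ):
  A: 896.8 − 2(298.6) = 299.5
  B: 0 + 1(298.6) = 298.6
Total out = 598.2 mol; y_B = 298.6 / 598.2 = 0.4993.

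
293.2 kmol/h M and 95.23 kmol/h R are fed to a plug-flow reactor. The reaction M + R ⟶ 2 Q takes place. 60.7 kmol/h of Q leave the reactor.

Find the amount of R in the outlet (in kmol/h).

For Q: n = n₀ + 2ξ → 60.7 = 0 + 2ξ, giving ξ = 30.35 kmol/h.
Outlet amounts (n = n₀ + ν ξ):
  M: 293.2 − 1(30.35) = 262.8
  R: 95.23 − 1(30.35) = 64.88
  Q: 0 + 2(30.35) = 60.7

64.9 kmol/h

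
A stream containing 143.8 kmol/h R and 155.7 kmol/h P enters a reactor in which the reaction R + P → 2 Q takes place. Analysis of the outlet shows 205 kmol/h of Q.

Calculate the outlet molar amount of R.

For Q: n = n₀ + 2ξ → 205 = 0 + 2ξ, giving ξ = 102.5 kmol/h.
Outlet amounts (n = n₀ + ν ξ):
  R: 143.8 − 1(102.5) = 41.3
  P: 155.7 − 1(102.5) = 53.2
  Q: 0 + 2(102.5) = 205

41.3 kmol/h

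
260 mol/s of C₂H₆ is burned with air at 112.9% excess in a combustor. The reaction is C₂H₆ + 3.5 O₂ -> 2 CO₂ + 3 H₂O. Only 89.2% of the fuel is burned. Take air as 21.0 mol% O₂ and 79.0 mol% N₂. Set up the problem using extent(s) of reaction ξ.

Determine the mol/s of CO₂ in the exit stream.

Stoichiometric O₂ = 3.5 × 260 = 910 mol/s; O₂ fed = 910 × 2.129 = 1937 mol/s.
N₂ fed = 1937 × 79/21 = 7288 mol/s.
Fuel reacted = 0.892 × 260 → ξ = 231.9 mol/s.
Outlet (n = n₀ + ν ξ):
  C₂H₆: 260 − 1(231.9) = 28.08
  O₂: 1937 − 3.5(231.9) = 1126
  N₂: 7288 (inert)
  CO₂: 0 + 2(231.9) = 463.8
  H₂O: 0 + 3(231.9) = 695.8

464 mol/s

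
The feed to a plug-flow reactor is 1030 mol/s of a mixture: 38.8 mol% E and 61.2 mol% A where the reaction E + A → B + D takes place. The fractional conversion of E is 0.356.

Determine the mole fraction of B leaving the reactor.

0.138

E reacted = 0.356 × 399.6 = 142.3 mol/s; ν_E = −1, so ξ = 142.3/1 = 142.3 mol/s.
Outlet amounts (n = n₀ + ν ξ):
  E: 399.6 − 1(142.3) = 257.4
  A: 630.4 − 1(142.3) = 488.1
  B: 0 + 1(142.3) = 142.3
  D: 0 + 1(142.3) = 142.3
Total out = 1030 mol/s; y_B = 142.3 / 1030 = 0.1381.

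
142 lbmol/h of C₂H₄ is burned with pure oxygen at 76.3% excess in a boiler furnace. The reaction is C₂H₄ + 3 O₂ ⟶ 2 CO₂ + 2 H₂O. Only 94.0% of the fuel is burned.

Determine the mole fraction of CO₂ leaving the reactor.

0.299

Stoichiometric O₂ = 3 × 142 = 426 lbmol/h; O₂ fed = 426 × 1.763 = 751 lbmol/h.
Fuel reacted = 0.94 × 142 → ξ = 133.5 lbmol/h.
Outlet (n = n₀ + ν ξ):
  C₂H₄: 142 − 1(133.5) = 8.52
  O₂: 751 − 3(133.5) = 350.6
  CO₂: 0 + 2(133.5) = 267
  H₂O: 0 + 2(133.5) = 267
Total out = 893 lbmol/h; y_CO₂ = 267 / 893 = 0.2989.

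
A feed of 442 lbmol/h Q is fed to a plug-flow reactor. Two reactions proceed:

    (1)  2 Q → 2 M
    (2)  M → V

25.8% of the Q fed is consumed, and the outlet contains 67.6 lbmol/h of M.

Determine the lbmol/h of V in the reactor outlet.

46.4 lbmol/h

Conversion of Q: Q consumed = 2ξ₁ = 0.258 × 442 → ξ₁ = 57.02 lbmol/h.
M balance: n_M = 0 + 2ξ₁ − 1ξ₂ = 67.6 → ξ₂ = (2·57.02 − 67.6)/1 = 46.44 lbmol/h.
Outlet amounts (n = n₀ + Σ ν·ξ):
  Q: 442 − 2(57.02) = 328
  M: 0 + 2(57.02) − 1(46.44) = 67.6
  V: 0 + 1(46.44) = 46.44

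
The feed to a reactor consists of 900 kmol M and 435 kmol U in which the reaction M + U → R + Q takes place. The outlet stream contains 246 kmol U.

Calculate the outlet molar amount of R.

For U: n = n₀ − 1ξ → 246 = 435 − 1ξ, giving ξ = 189 kmol.
Outlet amounts (n = n₀ + ν ξ):
  M: 900 − 1(189) = 711
  U: 435 − 1(189) = 246
  R: 0 + 1(189) = 189
  Q: 0 + 1(189) = 189

189 kmol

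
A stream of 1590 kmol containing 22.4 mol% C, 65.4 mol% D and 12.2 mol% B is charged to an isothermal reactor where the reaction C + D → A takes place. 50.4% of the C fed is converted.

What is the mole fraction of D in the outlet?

0.61

C reacted = 0.504 × 356.2 = 179.5 kmol; ν_C = −1, so ξ = 179.5/1 = 179.5 kmol.
Outlet amounts (n = n₀ + ν ξ):
  C: 356.2 − 1(179.5) = 176.7
  D: 1040 − 1(179.5) = 860.4
  A: 0 + 1(179.5) = 179.5
  B: 194 (inert)
Total out = 1410 kmol; y_D = 860.4 / 1410 = 0.61.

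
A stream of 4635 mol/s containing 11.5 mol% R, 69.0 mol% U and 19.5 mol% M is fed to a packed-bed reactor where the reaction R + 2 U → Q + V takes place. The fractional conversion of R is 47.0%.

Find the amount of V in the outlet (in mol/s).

251 mol/s

R reacted = 0.47 × 533 = 250.5 mol/s; ν_R = −1, so ξ = 250.5/1 = 250.5 mol/s.
Outlet amounts (n = n₀ + ν ξ):
  R: 533 − 1(250.5) = 282.5
  U: 3198 − 2(250.5) = 2697
  Q: 0 + 1(250.5) = 250.5
  V: 0 + 1(250.5) = 250.5
  M: 903.8 (inert)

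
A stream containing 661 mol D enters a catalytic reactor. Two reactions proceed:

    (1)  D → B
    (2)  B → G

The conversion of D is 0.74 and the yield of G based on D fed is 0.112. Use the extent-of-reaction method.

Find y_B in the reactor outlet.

0.628

Conversion of D: D consumed = 1ξ₁ = 0.74 × 661 → ξ₁ = 489.1 mol.
Yield of G: 1ξ₂ / 661 = 0.112 → ξ₂ = 74.03 mol.
Outlet amounts (n = n₀ + Σ ν·ξ):
  D: 661 − 1(489.1) = 171.9
  B: 0 + 1(489.1) − 1(74.03) = 415.1
  G: 0 + 1(74.03) = 74.03
Total out = 661 mol; y_B = 415.1 / 661 = 0.628.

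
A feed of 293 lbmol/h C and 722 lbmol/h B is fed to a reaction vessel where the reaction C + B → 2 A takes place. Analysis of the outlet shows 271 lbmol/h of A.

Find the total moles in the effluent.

For A: n = n₀ + 2ξ → 271 = 0 + 2ξ, giving ξ = 135.5 lbmol/h.
Outlet amounts (n = n₀ + ν ξ):
  C: 293 − 1(135.5) = 157.5
  B: 722 − 1(135.5) = 586.5
  A: 0 + 2(135.5) = 271
Total out = 157.5 + 586.5 + 271 = 1015 lbmol/h.

1020 lbmol/h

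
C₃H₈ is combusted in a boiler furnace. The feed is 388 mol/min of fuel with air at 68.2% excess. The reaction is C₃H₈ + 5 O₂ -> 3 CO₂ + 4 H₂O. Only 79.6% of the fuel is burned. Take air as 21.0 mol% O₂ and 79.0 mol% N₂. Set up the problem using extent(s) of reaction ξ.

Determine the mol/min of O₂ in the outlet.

1720 mol/min

Stoichiometric O₂ = 5 × 388 = 1940 mol/min; O₂ fed = 1940 × 1.682 = 3263 mol/min.
N₂ fed = 3263 × 79/21 = 12280 mol/min.
Fuel reacted = 0.796 × 388 → ξ = 308.8 mol/min.
Outlet (n = n₀ + ν ξ):
  C₃H₈: 388 − 1(308.8) = 79.15
  O₂: 3263 − 5(308.8) = 1719
  N₂: 12280 (inert)
  CO₂: 0 + 3(308.8) = 926.5
  H₂O: 0 + 4(308.8) = 1235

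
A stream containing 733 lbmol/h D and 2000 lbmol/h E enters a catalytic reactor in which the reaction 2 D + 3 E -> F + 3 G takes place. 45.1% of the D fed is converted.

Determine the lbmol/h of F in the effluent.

165 lbmol/h

D reacted = 0.451 × 733 = 330.6 lbmol/h; ν_D = −2, so ξ = 330.6/2 = 165.3 lbmol/h.
Outlet amounts (n = n₀ + ν ξ):
  D: 733 − 2(165.3) = 402.4
  E: 2000 − 3(165.3) = 1504
  F: 0 + 1(165.3) = 165.3
  G: 0 + 3(165.3) = 495.9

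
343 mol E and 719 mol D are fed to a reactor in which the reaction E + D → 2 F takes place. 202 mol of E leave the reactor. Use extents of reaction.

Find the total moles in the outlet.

1060 mol

For E: n = n₀ − 1ξ → 202 = 343 − 1ξ, giving ξ = 141 mol.
Outlet amounts (n = n₀ + ν ξ):
  E: 343 − 1(141) = 202
  D: 719 − 1(141) = 578
  F: 0 + 2(141) = 282
Total out = 202 + 578 + 282 = 1062 mol.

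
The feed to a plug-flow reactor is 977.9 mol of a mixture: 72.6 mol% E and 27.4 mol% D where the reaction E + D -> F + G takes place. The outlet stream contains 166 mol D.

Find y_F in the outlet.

For D: n = n₀ − 1ξ → 166 = 267.9 − 1ξ, giving ξ = 101.9 mol.
Outlet amounts (n = n₀ + ν ξ):
  E: 710 − 1(101.9) = 608
  D: 267.9 − 1(101.9) = 166
  F: 0 + 1(101.9) = 101.9
  G: 0 + 1(101.9) = 101.9
Total out = 977.9 mol; y_F = 101.9 / 977.9 = 0.1042.

0.104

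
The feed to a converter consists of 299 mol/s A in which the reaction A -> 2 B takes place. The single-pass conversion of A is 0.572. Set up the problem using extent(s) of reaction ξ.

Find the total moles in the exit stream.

470 mol/s

A reacted = 0.572 × 299 = 171 mol/s; ν_A = −1, so ξ = 171/1 = 171 mol/s.
Outlet amounts (n = n₀ + ν ξ):
  A: 299 − 1(171) = 128
  B: 0 + 2(171) = 342.1
Total out = 128 + 342.1 = 470 mol/s.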